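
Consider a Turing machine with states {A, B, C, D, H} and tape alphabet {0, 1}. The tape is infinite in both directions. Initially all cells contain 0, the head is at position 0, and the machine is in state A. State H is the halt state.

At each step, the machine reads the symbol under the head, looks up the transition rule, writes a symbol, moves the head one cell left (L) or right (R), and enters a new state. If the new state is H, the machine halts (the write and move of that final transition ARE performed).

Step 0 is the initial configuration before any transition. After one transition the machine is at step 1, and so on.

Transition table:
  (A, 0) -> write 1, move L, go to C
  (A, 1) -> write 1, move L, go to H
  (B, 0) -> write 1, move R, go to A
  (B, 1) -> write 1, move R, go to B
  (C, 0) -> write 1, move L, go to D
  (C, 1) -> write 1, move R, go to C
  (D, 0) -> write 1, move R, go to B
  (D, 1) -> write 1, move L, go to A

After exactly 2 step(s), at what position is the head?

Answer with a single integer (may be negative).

Step 1: in state A at pos 0, read 0 -> (A,0)->write 1,move L,goto C. Now: state=C, head=-1, tape[-2..1]=0010 (head:  ^)
Step 2: in state C at pos -1, read 0 -> (C,0)->write 1,move L,goto D. Now: state=D, head=-2, tape[-3..1]=00110 (head:  ^)

Answer: -2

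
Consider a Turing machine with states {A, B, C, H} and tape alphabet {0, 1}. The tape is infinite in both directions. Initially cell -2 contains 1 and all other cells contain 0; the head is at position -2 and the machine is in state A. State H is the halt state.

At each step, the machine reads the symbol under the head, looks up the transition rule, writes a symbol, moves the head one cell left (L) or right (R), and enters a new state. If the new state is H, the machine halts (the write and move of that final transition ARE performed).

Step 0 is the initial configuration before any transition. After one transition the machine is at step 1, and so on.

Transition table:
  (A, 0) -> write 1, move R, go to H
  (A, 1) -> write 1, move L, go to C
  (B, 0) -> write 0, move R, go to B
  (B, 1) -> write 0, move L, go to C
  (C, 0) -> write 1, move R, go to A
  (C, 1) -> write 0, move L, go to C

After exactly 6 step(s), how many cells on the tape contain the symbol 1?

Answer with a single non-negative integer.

Answer: 3

Derivation:
Step 1: in state A at pos -2, read 1 -> (A,1)->write 1,move L,goto C. Now: state=C, head=-3, tape[-4..-1]=0010 (head:  ^)
Step 2: in state C at pos -3, read 0 -> (C,0)->write 1,move R,goto A. Now: state=A, head=-2, tape[-4..-1]=0110 (head:   ^)
Step 3: in state A at pos -2, read 1 -> (A,1)->write 1,move L,goto C. Now: state=C, head=-3, tape[-4..-1]=0110 (head:  ^)
Step 4: in state C at pos -3, read 1 -> (C,1)->write 0,move L,goto C. Now: state=C, head=-4, tape[-5..-1]=00010 (head:  ^)
Step 5: in state C at pos -4, read 0 -> (C,0)->write 1,move R,goto A. Now: state=A, head=-3, tape[-5..-1]=01010 (head:   ^)
Step 6: in state A at pos -3, read 0 -> (A,0)->write 1,move R,goto H. Now: state=H, head=-2, tape[-5..-1]=01110 (head:    ^)
Cells containing 1 after step 6: {-4, -3, -2} -> 3 cell(s)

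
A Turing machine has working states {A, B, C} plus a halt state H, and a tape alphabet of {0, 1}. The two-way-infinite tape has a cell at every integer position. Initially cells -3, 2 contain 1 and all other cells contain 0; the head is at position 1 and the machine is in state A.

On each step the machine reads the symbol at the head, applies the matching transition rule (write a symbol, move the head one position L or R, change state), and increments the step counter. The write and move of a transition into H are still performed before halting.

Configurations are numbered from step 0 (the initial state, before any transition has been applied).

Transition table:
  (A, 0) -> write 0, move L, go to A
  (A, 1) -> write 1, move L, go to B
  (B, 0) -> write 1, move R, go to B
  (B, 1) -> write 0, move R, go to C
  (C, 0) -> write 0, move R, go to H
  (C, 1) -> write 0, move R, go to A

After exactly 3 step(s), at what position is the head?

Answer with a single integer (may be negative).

Step 1: in state A at pos 1, read 0 -> (A,0)->write 0,move L,goto A. Now: state=A, head=0, tape[-4..3]=01000010 (head:     ^)
Step 2: in state A at pos 0, read 0 -> (A,0)->write 0,move L,goto A. Now: state=A, head=-1, tape[-4..3]=01000010 (head:    ^)
Step 3: in state A at pos -1, read 0 -> (A,0)->write 0,move L,goto A. Now: state=A, head=-2, tape[-4..3]=01000010 (head:   ^)

Answer: -2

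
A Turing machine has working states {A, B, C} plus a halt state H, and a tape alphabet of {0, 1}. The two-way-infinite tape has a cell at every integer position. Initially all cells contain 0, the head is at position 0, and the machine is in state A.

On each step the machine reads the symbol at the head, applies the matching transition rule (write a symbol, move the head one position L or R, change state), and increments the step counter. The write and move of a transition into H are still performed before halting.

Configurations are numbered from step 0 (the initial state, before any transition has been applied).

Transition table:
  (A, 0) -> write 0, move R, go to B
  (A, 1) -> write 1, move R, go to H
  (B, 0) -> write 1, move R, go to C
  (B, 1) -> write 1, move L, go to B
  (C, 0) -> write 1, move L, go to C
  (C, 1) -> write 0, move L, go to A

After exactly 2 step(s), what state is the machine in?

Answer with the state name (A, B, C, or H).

Step 1: in state A at pos 0, read 0 -> (A,0)->write 0,move R,goto B. Now: state=B, head=1, tape[-1..2]=0000 (head:   ^)
Step 2: in state B at pos 1, read 0 -> (B,0)->write 1,move R,goto C. Now: state=C, head=2, tape[-1..3]=00100 (head:    ^)

Answer: C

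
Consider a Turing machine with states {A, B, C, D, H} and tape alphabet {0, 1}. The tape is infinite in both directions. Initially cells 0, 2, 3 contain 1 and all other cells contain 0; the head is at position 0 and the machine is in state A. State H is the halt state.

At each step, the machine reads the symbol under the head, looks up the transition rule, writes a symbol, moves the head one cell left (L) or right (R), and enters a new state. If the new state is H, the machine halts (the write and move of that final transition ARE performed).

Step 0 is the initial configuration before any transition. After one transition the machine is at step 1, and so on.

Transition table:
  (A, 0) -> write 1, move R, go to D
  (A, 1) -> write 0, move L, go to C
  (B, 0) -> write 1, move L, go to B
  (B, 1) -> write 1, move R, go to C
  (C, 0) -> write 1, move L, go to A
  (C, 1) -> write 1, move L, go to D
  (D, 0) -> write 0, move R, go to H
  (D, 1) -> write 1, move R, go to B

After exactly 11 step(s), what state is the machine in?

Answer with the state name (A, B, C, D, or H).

Answer: C

Derivation:
Step 1: in state A at pos 0, read 1 -> (A,1)->write 0,move L,goto C. Now: state=C, head=-1, tape[-2..4]=0000110 (head:  ^)
Step 2: in state C at pos -1, read 0 -> (C,0)->write 1,move L,goto A. Now: state=A, head=-2, tape[-3..4]=00100110 (head:  ^)
Step 3: in state A at pos -2, read 0 -> (A,0)->write 1,move R,goto D. Now: state=D, head=-1, tape[-3..4]=01100110 (head:   ^)
Step 4: in state D at pos -1, read 1 -> (D,1)->write 1,move R,goto B. Now: state=B, head=0, tape[-3..4]=01100110 (head:    ^)
Step 5: in state B at pos 0, read 0 -> (B,0)->write 1,move L,goto B. Now: state=B, head=-1, tape[-3..4]=01110110 (head:   ^)
Step 6: in state B at pos -1, read 1 -> (B,1)->write 1,move R,goto C. Now: state=C, head=0, tape[-3..4]=01110110 (head:    ^)
Step 7: in state C at pos 0, read 1 -> (C,1)->write 1,move L,goto D. Now: state=D, head=-1, tape[-3..4]=01110110 (head:   ^)
Step 8: in state D at pos -1, read 1 -> (D,1)->write 1,move R,goto B. Now: state=B, head=0, tape[-3..4]=01110110 (head:    ^)
Step 9: in state B at pos 0, read 1 -> (B,1)->write 1,move R,goto C. Now: state=C, head=1, tape[-3..4]=01110110 (head:     ^)
Step 10: in state C at pos 1, read 0 -> (C,0)->write 1,move L,goto A. Now: state=A, head=0, tape[-3..4]=01111110 (head:    ^)
Step 11: in state A at pos 0, read 1 -> (A,1)->write 0,move L,goto C. Now: state=C, head=-1, tape[-3..4]=01101110 (head:   ^)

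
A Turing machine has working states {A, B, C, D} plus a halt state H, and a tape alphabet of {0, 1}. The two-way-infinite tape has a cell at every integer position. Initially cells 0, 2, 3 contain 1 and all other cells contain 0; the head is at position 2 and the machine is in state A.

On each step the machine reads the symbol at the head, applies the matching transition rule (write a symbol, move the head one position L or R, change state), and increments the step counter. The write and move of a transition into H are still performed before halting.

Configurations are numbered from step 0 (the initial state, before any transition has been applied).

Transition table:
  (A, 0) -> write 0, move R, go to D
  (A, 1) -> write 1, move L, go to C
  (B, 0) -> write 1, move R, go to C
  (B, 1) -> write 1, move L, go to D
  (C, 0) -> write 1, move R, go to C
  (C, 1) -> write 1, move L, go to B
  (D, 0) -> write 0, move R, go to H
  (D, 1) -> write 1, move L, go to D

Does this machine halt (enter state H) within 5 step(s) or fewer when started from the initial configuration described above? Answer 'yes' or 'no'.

Step 1: in state A at pos 2, read 1 -> (A,1)->write 1,move L,goto C. Now: state=C, head=1, tape[-1..4]=010110 (head:   ^)
Step 2: in state C at pos 1, read 0 -> (C,0)->write 1,move R,goto C. Now: state=C, head=2, tape[-1..4]=011110 (head:    ^)
Step 3: in state C at pos 2, read 1 -> (C,1)->write 1,move L,goto B. Now: state=B, head=1, tape[-1..4]=011110 (head:   ^)
Step 4: in state B at pos 1, read 1 -> (B,1)->write 1,move L,goto D. Now: state=D, head=0, tape[-1..4]=011110 (head:  ^)
Step 5: in state D at pos 0, read 1 -> (D,1)->write 1,move L,goto D. Now: state=D, head=-1, tape[-2..4]=0011110 (head:  ^)
After 5 step(s): state = D (not H) -> not halted within 5 -> no

Answer: no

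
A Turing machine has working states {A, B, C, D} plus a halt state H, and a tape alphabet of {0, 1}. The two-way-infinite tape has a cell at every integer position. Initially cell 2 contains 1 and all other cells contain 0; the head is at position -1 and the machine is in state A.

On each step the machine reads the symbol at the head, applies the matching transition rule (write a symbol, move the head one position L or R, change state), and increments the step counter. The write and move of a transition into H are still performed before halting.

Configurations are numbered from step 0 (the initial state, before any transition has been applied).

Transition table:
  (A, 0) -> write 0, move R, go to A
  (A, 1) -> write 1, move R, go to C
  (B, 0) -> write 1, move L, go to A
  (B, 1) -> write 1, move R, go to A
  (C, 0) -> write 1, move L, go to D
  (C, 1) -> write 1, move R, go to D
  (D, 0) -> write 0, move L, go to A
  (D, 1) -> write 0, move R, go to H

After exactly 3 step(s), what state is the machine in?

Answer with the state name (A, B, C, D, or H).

Answer: A

Derivation:
Step 1: in state A at pos -1, read 0 -> (A,0)->write 0,move R,goto A. Now: state=A, head=0, tape[-2..3]=000010 (head:   ^)
Step 2: in state A at pos 0, read 0 -> (A,0)->write 0,move R,goto A. Now: state=A, head=1, tape[-2..3]=000010 (head:    ^)
Step 3: in state A at pos 1, read 0 -> (A,0)->write 0,move R,goto A. Now: state=A, head=2, tape[-2..3]=000010 (head:     ^)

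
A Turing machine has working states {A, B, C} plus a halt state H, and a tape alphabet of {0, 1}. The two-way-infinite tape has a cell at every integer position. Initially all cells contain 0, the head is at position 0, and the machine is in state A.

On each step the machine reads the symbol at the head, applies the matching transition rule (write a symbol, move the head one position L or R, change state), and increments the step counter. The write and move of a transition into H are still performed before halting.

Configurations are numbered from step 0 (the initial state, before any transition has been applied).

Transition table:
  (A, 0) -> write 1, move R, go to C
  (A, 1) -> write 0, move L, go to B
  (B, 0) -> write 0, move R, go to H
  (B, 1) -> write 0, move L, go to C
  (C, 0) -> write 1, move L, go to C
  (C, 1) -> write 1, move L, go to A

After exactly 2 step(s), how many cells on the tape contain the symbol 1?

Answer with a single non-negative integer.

Answer: 2

Derivation:
Step 1: in state A at pos 0, read 0 -> (A,0)->write 1,move R,goto C. Now: state=C, head=1, tape[-1..2]=0100 (head:   ^)
Step 2: in state C at pos 1, read 0 -> (C,0)->write 1,move L,goto C. Now: state=C, head=0, tape[-1..2]=0110 (head:  ^)
Cells containing 1 after step 2: {0, 1} -> 2 cell(s)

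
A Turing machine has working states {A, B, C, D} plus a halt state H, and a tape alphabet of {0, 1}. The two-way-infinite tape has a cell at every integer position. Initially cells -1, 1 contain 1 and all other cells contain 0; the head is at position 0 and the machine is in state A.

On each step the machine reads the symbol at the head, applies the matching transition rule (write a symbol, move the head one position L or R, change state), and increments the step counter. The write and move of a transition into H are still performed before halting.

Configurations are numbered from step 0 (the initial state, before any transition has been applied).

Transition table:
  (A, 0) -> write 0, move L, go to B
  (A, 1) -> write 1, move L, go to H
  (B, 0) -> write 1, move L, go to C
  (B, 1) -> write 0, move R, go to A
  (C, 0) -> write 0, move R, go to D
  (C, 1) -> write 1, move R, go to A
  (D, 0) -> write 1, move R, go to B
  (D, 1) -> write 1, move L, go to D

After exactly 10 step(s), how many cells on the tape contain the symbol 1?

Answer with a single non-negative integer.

Step 1: in state A at pos 0, read 0 -> (A,0)->write 0,move L,goto B. Now: state=B, head=-1, tape[-2..2]=01010 (head:  ^)
Step 2: in state B at pos -1, read 1 -> (B,1)->write 0,move R,goto A. Now: state=A, head=0, tape[-2..2]=00010 (head:   ^)
Step 3: in state A at pos 0, read 0 -> (A,0)->write 0,move L,goto B. Now: state=B, head=-1, tape[-2..2]=00010 (head:  ^)
Step 4: in state B at pos -1, read 0 -> (B,0)->write 1,move L,goto C. Now: state=C, head=-2, tape[-3..2]=001010 (head:  ^)
Step 5: in state C at pos -2, read 0 -> (C,0)->write 0,move R,goto D. Now: state=D, head=-1, tape[-3..2]=001010 (head:   ^)
Step 6: in state D at pos -1, read 1 -> (D,1)->write 1,move L,goto D. Now: state=D, head=-2, tape[-3..2]=001010 (head:  ^)
Step 7: in state D at pos -2, read 0 -> (D,0)->write 1,move R,goto B. Now: state=B, head=-1, tape[-3..2]=011010 (head:   ^)
Step 8: in state B at pos -1, read 1 -> (B,1)->write 0,move R,goto A. Now: state=A, head=0, tape[-3..2]=010010 (head:    ^)
Step 9: in state A at pos 0, read 0 -> (A,0)->write 0,move L,goto B. Now: state=B, head=-1, tape[-3..2]=010010 (head:   ^)
Step 10: in state B at pos -1, read 0 -> (B,0)->write 1,move L,goto C. Now: state=C, head=-2, tape[-3..2]=011010 (head:  ^)
Cells containing 1 after step 10: {-2, -1, 1} -> 3 cell(s)

Answer: 3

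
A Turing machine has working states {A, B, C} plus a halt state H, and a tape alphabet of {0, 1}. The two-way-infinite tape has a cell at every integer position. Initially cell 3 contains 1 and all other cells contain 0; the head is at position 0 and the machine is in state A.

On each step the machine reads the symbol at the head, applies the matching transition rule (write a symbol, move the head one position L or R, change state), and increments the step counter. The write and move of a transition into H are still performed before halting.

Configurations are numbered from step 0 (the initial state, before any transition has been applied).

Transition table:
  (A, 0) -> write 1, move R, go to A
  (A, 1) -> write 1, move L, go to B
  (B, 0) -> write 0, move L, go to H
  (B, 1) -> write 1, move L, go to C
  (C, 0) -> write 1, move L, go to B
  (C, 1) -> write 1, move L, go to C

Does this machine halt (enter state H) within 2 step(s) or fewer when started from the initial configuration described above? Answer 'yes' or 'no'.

Answer: no

Derivation:
Step 1: in state A at pos 0, read 0 -> (A,0)->write 1,move R,goto A. Now: state=A, head=1, tape[-1..4]=010010 (head:   ^)
Step 2: in state A at pos 1, read 0 -> (A,0)->write 1,move R,goto A. Now: state=A, head=2, tape[-1..4]=011010 (head:    ^)
After 2 step(s): state = A (not H) -> not halted within 2 -> no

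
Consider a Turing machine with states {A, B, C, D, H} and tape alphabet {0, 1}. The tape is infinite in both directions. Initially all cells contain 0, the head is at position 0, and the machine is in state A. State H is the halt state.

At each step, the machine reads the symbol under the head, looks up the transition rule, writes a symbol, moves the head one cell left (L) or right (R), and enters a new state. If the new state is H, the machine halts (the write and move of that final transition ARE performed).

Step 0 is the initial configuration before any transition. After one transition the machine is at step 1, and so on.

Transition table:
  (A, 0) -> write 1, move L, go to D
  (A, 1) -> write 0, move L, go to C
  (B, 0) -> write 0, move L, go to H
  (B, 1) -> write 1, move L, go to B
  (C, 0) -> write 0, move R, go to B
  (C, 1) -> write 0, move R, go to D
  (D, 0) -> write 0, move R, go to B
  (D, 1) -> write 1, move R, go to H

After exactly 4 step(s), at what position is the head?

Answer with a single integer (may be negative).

Answer: -2

Derivation:
Step 1: in state A at pos 0, read 0 -> (A,0)->write 1,move L,goto D. Now: state=D, head=-1, tape[-2..1]=0010 (head:  ^)
Step 2: in state D at pos -1, read 0 -> (D,0)->write 0,move R,goto B. Now: state=B, head=0, tape[-2..1]=0010 (head:   ^)
Step 3: in state B at pos 0, read 1 -> (B,1)->write 1,move L,goto B. Now: state=B, head=-1, tape[-2..1]=0010 (head:  ^)
Step 4: in state B at pos -1, read 0 -> (B,0)->write 0,move L,goto H. Now: state=H, head=-2, tape[-3..1]=00010 (head:  ^)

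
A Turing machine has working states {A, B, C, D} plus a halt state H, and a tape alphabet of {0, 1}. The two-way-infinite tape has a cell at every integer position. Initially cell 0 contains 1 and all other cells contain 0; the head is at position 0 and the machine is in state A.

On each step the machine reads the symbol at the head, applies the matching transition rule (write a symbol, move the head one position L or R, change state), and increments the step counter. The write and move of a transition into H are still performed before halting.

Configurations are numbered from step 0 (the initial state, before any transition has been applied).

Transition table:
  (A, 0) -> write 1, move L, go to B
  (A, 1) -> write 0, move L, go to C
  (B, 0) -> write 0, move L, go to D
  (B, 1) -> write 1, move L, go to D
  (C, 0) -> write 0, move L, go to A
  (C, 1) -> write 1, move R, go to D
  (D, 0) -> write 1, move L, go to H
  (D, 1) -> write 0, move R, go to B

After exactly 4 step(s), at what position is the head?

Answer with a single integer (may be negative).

Step 1: in state A at pos 0, read 1 -> (A,1)->write 0,move L,goto C. Now: state=C, head=-1, tape[-2..1]=0000 (head:  ^)
Step 2: in state C at pos -1, read 0 -> (C,0)->write 0,move L,goto A. Now: state=A, head=-2, tape[-3..1]=00000 (head:  ^)
Step 3: in state A at pos -2, read 0 -> (A,0)->write 1,move L,goto B. Now: state=B, head=-3, tape[-4..1]=001000 (head:  ^)
Step 4: in state B at pos -3, read 0 -> (B,0)->write 0,move L,goto D. Now: state=D, head=-4, tape[-5..1]=0001000 (head:  ^)

Answer: -4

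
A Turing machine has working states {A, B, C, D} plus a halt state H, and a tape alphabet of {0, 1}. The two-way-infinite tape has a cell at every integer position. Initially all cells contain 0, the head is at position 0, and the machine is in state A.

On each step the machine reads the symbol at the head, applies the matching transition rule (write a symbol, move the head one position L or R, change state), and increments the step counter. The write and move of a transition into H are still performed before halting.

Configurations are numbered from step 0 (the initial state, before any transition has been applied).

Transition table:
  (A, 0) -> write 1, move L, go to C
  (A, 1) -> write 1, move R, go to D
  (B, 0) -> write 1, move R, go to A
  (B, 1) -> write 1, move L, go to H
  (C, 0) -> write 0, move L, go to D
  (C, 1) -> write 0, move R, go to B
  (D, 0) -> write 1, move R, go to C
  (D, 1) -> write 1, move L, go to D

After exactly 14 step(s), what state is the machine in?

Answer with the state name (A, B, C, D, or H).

Answer: D

Derivation:
Step 1: in state A at pos 0, read 0 -> (A,0)->write 1,move L,goto C. Now: state=C, head=-1, tape[-2..1]=0010 (head:  ^)
Step 2: in state C at pos -1, read 0 -> (C,0)->write 0,move L,goto D. Now: state=D, head=-2, tape[-3..1]=00010 (head:  ^)
Step 3: in state D at pos -2, read 0 -> (D,0)->write 1,move R,goto C. Now: state=C, head=-1, tape[-3..1]=01010 (head:   ^)
Step 4: in state C at pos -1, read 0 -> (C,0)->write 0,move L,goto D. Now: state=D, head=-2, tape[-3..1]=01010 (head:  ^)
Step 5: in state D at pos -2, read 1 -> (D,1)->write 1,move L,goto D. Now: state=D, head=-3, tape[-4..1]=001010 (head:  ^)
Step 6: in state D at pos -3, read 0 -> (D,0)->write 1,move R,goto C. Now: state=C, head=-2, tape[-4..1]=011010 (head:   ^)
Step 7: in state C at pos -2, read 1 -> (C,1)->write 0,move R,goto B. Now: state=B, head=-1, tape[-4..1]=010010 (head:    ^)
Step 8: in state B at pos -1, read 0 -> (B,0)->write 1,move R,goto A. Now: state=A, head=0, tape[-4..1]=010110 (head:     ^)
Step 9: in state A at pos 0, read 1 -> (A,1)->write 1,move R,goto D. Now: state=D, head=1, tape[-4..2]=0101100 (head:      ^)
Step 10: in state D at pos 1, read 0 -> (D,0)->write 1,move R,goto C. Now: state=C, head=2, tape[-4..3]=01011100 (head:       ^)
Step 11: in state C at pos 2, read 0 -> (C,0)->write 0,move L,goto D. Now: state=D, head=1, tape[-4..3]=01011100 (head:      ^)
Step 12: in state D at pos 1, read 1 -> (D,1)->write 1,move L,goto D. Now: state=D, head=0, tape[-4..3]=01011100 (head:     ^)
Step 13: in state D at pos 0, read 1 -> (D,1)->write 1,move L,goto D. Now: state=D, head=-1, tape[-4..3]=01011100 (head:    ^)
Step 14: in state D at pos -1, read 1 -> (D,1)->write 1,move L,goto D. Now: state=D, head=-2, tape[-4..3]=01011100 (head:   ^)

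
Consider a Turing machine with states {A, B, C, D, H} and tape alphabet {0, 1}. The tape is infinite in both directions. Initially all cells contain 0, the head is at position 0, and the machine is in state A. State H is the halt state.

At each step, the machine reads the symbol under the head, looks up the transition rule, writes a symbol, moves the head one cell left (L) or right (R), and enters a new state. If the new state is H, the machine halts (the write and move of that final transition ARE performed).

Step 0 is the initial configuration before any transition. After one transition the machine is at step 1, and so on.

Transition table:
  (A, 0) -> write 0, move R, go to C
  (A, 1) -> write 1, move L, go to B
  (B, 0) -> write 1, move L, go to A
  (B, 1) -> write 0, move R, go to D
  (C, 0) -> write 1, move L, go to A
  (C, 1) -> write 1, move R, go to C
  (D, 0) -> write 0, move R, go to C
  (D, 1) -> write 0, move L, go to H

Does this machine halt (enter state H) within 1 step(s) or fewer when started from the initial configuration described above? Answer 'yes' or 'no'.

Answer: no

Derivation:
Step 1: in state A at pos 0, read 0 -> (A,0)->write 0,move R,goto C. Now: state=C, head=1, tape[-1..2]=0000 (head:   ^)
After 1 step(s): state = C (not H) -> not halted within 1 -> no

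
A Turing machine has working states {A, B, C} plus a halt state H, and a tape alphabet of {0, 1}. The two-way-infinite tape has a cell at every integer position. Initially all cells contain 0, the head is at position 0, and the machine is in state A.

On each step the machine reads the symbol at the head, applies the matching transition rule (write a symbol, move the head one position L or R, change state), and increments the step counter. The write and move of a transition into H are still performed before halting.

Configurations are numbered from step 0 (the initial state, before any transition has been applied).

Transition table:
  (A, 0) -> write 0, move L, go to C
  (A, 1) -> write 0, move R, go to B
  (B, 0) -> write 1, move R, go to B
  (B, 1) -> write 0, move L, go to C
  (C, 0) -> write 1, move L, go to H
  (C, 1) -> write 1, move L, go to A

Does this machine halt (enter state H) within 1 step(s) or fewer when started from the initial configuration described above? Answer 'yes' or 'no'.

Step 1: in state A at pos 0, read 0 -> (A,0)->write 0,move L,goto C. Now: state=C, head=-1, tape[-2..1]=0000 (head:  ^)
After 1 step(s): state = C (not H) -> not halted within 1 -> no

Answer: no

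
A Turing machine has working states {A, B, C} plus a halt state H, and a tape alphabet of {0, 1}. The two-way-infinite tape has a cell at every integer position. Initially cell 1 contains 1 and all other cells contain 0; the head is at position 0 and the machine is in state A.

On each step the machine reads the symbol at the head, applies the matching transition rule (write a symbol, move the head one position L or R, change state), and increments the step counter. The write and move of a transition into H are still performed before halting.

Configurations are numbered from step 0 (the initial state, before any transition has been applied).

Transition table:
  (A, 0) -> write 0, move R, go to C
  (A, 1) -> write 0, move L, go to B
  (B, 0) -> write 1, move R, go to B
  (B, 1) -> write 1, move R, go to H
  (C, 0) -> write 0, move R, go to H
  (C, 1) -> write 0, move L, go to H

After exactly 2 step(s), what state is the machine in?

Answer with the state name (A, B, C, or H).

Step 1: in state A at pos 0, read 0 -> (A,0)->write 0,move R,goto C. Now: state=C, head=1, tape[-1..2]=0010 (head:   ^)
Step 2: in state C at pos 1, read 1 -> (C,1)->write 0,move L,goto H. Now: state=H, head=0, tape[-1..2]=0000 (head:  ^)

Answer: H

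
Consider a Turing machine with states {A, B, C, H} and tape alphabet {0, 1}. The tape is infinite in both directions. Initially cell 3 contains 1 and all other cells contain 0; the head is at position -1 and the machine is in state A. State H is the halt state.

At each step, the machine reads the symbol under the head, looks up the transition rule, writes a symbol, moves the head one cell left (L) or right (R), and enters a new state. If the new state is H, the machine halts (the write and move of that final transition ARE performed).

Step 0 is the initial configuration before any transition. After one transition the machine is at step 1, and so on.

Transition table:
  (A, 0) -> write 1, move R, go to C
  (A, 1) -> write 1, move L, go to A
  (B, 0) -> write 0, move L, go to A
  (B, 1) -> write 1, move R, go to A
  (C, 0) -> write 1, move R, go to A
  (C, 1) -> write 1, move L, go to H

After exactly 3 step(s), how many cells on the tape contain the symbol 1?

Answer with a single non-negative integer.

Step 1: in state A at pos -1, read 0 -> (A,0)->write 1,move R,goto C. Now: state=C, head=0, tape[-2..4]=0100010 (head:   ^)
Step 2: in state C at pos 0, read 0 -> (C,0)->write 1,move R,goto A. Now: state=A, head=1, tape[-2..4]=0110010 (head:    ^)
Step 3: in state A at pos 1, read 0 -> (A,0)->write 1,move R,goto C. Now: state=C, head=2, tape[-2..4]=0111010 (head:     ^)
Cells containing 1 after step 3: {-1, 0, 1, 3} -> 4 cell(s)

Answer: 4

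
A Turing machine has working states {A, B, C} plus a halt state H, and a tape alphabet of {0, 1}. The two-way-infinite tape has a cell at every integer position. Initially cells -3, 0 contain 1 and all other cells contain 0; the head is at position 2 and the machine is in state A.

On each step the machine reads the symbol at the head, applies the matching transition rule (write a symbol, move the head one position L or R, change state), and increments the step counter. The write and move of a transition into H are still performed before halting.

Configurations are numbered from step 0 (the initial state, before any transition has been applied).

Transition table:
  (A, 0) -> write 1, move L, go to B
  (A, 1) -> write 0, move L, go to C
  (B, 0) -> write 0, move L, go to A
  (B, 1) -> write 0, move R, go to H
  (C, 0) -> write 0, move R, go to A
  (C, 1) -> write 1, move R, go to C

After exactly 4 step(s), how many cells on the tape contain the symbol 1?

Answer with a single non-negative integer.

Step 1: in state A at pos 2, read 0 -> (A,0)->write 1,move L,goto B. Now: state=B, head=1, tape[-4..3]=01001010 (head:      ^)
Step 2: in state B at pos 1, read 0 -> (B,0)->write 0,move L,goto A. Now: state=A, head=0, tape[-4..3]=01001010 (head:     ^)
Step 3: in state A at pos 0, read 1 -> (A,1)->write 0,move L,goto C. Now: state=C, head=-1, tape[-4..3]=01000010 (head:    ^)
Step 4: in state C at pos -1, read 0 -> (C,0)->write 0,move R,goto A. Now: state=A, head=0, tape[-4..3]=01000010 (head:     ^)
Cells containing 1 after step 4: {-3, 2} -> 2 cell(s)

Answer: 2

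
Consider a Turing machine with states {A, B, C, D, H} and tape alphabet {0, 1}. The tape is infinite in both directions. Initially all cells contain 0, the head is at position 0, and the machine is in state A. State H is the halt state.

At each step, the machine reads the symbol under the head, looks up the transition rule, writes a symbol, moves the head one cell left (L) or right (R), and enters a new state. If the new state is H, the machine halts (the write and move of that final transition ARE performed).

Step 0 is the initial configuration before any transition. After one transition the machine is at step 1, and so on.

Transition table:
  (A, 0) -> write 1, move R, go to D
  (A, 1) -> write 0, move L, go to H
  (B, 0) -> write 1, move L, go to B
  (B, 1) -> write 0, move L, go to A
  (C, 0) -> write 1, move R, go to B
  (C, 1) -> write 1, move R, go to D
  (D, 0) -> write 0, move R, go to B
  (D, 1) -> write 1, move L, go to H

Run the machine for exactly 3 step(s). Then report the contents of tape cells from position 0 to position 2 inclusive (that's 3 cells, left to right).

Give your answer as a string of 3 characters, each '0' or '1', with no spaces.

Answer: 101

Derivation:
Step 1: in state A at pos 0, read 0 -> (A,0)->write 1,move R,goto D. Now: state=D, head=1, tape[-1..2]=0100 (head:   ^)
Step 2: in state D at pos 1, read 0 -> (D,0)->write 0,move R,goto B. Now: state=B, head=2, tape[-1..3]=01000 (head:    ^)
Step 3: in state B at pos 2, read 0 -> (B,0)->write 1,move L,goto B. Now: state=B, head=1, tape[-1..3]=01010 (head:   ^)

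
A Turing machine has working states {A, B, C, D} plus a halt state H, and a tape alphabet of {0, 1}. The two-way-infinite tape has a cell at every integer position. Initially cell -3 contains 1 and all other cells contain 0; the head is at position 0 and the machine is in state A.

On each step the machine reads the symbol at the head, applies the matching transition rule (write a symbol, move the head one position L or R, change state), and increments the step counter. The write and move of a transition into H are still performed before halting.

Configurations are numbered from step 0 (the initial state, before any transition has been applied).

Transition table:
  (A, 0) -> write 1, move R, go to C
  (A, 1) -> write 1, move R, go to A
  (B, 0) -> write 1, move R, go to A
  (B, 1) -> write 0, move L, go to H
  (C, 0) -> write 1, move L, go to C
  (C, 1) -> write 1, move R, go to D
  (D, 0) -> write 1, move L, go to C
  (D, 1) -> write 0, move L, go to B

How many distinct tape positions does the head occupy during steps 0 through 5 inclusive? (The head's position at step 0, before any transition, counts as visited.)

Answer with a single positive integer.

Step 1: in state A at pos 0, read 0 -> (A,0)->write 1,move R,goto C. Now: state=C, head=1, tape[-4..2]=0100100 (head:      ^)
Step 2: in state C at pos 1, read 0 -> (C,0)->write 1,move L,goto C. Now: state=C, head=0, tape[-4..2]=0100110 (head:     ^)
Step 3: in state C at pos 0, read 1 -> (C,1)->write 1,move R,goto D. Now: state=D, head=1, tape[-4..2]=0100110 (head:      ^)
Step 4: in state D at pos 1, read 1 -> (D,1)->write 0,move L,goto B. Now: state=B, head=0, tape[-4..2]=0100100 (head:     ^)
Step 5: in state B at pos 0, read 1 -> (B,1)->write 0,move L,goto H. Now: state=H, head=-1, tape[-4..2]=0100000 (head:    ^)
Head positions at steps 0..5: starting at 0, distinct positions visited = {-1, 0, 1} -> 3 position(s)

Answer: 3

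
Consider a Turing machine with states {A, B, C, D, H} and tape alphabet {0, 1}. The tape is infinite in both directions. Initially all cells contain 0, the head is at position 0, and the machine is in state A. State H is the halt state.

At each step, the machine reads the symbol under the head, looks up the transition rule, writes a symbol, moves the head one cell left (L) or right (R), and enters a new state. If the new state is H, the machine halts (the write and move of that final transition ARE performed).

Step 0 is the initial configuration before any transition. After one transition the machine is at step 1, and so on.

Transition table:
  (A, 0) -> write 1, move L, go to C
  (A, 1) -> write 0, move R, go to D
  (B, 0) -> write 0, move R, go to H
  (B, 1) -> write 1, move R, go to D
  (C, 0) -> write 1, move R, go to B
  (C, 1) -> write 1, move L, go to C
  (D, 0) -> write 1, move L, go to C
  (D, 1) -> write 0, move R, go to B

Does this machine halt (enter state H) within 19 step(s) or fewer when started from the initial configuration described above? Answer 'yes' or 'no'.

Step 1: in state A at pos 0, read 0 -> (A,0)->write 1,move L,goto C. Now: state=C, head=-1, tape[-2..1]=0010 (head:  ^)
Step 2: in state C at pos -1, read 0 -> (C,0)->write 1,move R,goto B. Now: state=B, head=0, tape[-2..1]=0110 (head:   ^)
Step 3: in state B at pos 0, read 1 -> (B,1)->write 1,move R,goto D. Now: state=D, head=1, tape[-2..2]=01100 (head:    ^)
Step 4: in state D at pos 1, read 0 -> (D,0)->write 1,move L,goto C. Now: state=C, head=0, tape[-2..2]=01110 (head:   ^)
Step 5: in state C at pos 0, read 1 -> (C,1)->write 1,move L,goto C. Now: state=C, head=-1, tape[-2..2]=01110 (head:  ^)
Step 6: in state C at pos -1, read 1 -> (C,1)->write 1,move L,goto C. Now: state=C, head=-2, tape[-3..2]=001110 (head:  ^)
Step 7: in state C at pos -2, read 0 -> (C,0)->write 1,move R,goto B. Now: state=B, head=-1, tape[-3..2]=011110 (head:   ^)
Step 8: in state B at pos -1, read 1 -> (B,1)->write 1,move R,goto D. Now: state=D, head=0, tape[-3..2]=011110 (head:    ^)
Step 9: in state D at pos 0, read 1 -> (D,1)->write 0,move R,goto B. Now: state=B, head=1, tape[-3..2]=011010 (head:     ^)
Step 10: in state B at pos 1, read 1 -> (B,1)->write 1,move R,goto D. Now: state=D, head=2, tape[-3..3]=0110100 (head:      ^)
Step 11: in state D at pos 2, read 0 -> (D,0)->write 1,move L,goto C. Now: state=C, head=1, tape[-3..3]=0110110 (head:     ^)
Step 12: in state C at pos 1, read 1 -> (C,1)->write 1,move L,goto C. Now: state=C, head=0, tape[-3..3]=0110110 (head:    ^)
Step 13: in state C at pos 0, read 0 -> (C,0)->write 1,move R,goto B. Now: state=B, head=1, tape[-3..3]=0111110 (head:     ^)
Step 14: in state B at pos 1, read 1 -> (B,1)->write 1,move R,goto D. Now: state=D, head=2, tape[-3..3]=0111110 (head:      ^)
Step 15: in state D at pos 2, read 1 -> (D,1)->write 0,move R,goto B. Now: state=B, head=3, tape[-3..4]=01111000 (head:       ^)
Step 16: in state B at pos 3, read 0 -> (B,0)->write 0,move R,goto H. Now: state=H, head=4, tape[-3..5]=011110000 (head:        ^)
State H reached at step 16; 16 <= 19 -> yes

Answer: yes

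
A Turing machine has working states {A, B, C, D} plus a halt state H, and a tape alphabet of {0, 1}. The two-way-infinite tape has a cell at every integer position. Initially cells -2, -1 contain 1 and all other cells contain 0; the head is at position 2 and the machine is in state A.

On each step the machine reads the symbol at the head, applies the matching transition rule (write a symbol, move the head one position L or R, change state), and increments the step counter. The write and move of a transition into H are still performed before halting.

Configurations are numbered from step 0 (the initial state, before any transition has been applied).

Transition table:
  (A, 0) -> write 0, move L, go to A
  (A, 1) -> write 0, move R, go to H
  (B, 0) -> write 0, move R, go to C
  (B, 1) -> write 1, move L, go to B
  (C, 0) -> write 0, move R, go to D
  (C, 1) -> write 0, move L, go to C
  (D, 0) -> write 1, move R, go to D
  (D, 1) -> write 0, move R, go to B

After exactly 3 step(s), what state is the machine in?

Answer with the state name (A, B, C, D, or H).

Step 1: in state A at pos 2, read 0 -> (A,0)->write 0,move L,goto A. Now: state=A, head=1, tape[-3..3]=0110000 (head:     ^)
Step 2: in state A at pos 1, read 0 -> (A,0)->write 0,move L,goto A. Now: state=A, head=0, tape[-3..3]=0110000 (head:    ^)
Step 3: in state A at pos 0, read 0 -> (A,0)->write 0,move L,goto A. Now: state=A, head=-1, tape[-3..3]=0110000 (head:   ^)

Answer: A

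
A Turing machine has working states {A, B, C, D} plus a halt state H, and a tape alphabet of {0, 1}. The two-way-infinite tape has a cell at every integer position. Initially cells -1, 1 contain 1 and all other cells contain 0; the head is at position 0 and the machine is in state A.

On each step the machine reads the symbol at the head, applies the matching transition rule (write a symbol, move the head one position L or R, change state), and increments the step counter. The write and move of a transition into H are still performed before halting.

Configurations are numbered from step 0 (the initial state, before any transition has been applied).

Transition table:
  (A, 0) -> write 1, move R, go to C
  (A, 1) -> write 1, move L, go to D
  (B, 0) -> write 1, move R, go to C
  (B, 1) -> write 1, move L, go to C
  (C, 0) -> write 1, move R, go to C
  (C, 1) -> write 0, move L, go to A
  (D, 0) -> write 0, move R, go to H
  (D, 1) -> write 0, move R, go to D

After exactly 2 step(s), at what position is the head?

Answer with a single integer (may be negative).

Answer: 0

Derivation:
Step 1: in state A at pos 0, read 0 -> (A,0)->write 1,move R,goto C. Now: state=C, head=1, tape[-2..2]=01110 (head:    ^)
Step 2: in state C at pos 1, read 1 -> (C,1)->write 0,move L,goto A. Now: state=A, head=0, tape[-2..2]=01100 (head:   ^)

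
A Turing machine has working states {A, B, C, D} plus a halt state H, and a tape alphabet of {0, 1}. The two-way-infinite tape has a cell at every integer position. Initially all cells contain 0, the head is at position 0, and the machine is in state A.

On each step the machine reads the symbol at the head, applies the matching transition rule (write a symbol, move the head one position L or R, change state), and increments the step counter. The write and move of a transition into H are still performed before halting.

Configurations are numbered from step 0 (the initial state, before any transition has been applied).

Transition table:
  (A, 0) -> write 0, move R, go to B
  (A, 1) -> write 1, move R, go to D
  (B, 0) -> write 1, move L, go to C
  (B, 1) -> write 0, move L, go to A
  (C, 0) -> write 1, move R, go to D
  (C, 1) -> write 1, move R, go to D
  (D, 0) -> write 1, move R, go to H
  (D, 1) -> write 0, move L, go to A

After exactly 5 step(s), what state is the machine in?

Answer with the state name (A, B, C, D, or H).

Answer: D

Derivation:
Step 1: in state A at pos 0, read 0 -> (A,0)->write 0,move R,goto B. Now: state=B, head=1, tape[-1..2]=0000 (head:   ^)
Step 2: in state B at pos 1, read 0 -> (B,0)->write 1,move L,goto C. Now: state=C, head=0, tape[-1..2]=0010 (head:  ^)
Step 3: in state C at pos 0, read 0 -> (C,0)->write 1,move R,goto D. Now: state=D, head=1, tape[-1..2]=0110 (head:   ^)
Step 4: in state D at pos 1, read 1 -> (D,1)->write 0,move L,goto A. Now: state=A, head=0, tape[-1..2]=0100 (head:  ^)
Step 5: in state A at pos 0, read 1 -> (A,1)->write 1,move R,goto D. Now: state=D, head=1, tape[-1..2]=0100 (head:   ^)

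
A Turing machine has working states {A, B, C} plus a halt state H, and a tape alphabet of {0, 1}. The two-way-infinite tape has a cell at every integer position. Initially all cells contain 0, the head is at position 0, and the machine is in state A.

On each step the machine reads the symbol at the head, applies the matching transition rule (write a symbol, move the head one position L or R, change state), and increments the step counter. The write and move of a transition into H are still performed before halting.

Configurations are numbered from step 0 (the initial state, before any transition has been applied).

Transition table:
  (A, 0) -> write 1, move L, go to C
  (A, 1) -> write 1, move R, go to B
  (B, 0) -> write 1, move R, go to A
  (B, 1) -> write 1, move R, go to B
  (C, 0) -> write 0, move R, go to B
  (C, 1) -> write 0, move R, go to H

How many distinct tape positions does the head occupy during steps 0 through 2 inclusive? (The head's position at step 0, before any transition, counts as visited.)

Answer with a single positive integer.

Step 1: in state A at pos 0, read 0 -> (A,0)->write 1,move L,goto C. Now: state=C, head=-1, tape[-2..1]=0010 (head:  ^)
Step 2: in state C at pos -1, read 0 -> (C,0)->write 0,move R,goto B. Now: state=B, head=0, tape[-2..1]=0010 (head:   ^)
Head positions at steps 0..2: starting at 0, distinct positions visited = {-1, 0} -> 2 position(s)

Answer: 2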